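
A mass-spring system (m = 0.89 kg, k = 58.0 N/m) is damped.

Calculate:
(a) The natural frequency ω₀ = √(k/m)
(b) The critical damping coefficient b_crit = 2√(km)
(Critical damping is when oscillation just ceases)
ω₀ = √(k/m) = √(58.0/0.89) = 8.073 rad/s
b_crit = 2√(km) = 2√(58.0×0.89) = 14.37 kg/s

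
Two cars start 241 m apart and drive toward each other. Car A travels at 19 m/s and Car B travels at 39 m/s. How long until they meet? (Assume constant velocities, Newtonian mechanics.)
Combined speed: v_combined = 19 + 39 = 58 m/s
Time to meet: t = d/58 = 241/58 = 4.16 s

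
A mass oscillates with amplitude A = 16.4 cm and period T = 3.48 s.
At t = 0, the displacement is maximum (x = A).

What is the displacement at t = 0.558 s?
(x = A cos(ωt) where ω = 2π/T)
ω = 2π/T = 2π/3.48 = 1.806 rad/s
x = A cos(ωt) = 16.4×cos(1.806×0.558) = 8.758 cm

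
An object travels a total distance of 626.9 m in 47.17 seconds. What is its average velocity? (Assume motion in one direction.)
v_avg = Δd / Δt = 626.9 / 47.17 = 13.29 m/s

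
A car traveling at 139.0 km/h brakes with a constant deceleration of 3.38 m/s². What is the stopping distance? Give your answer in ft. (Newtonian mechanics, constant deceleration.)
d = v₀² / (2a) (with unit conversion) = 723.5 ft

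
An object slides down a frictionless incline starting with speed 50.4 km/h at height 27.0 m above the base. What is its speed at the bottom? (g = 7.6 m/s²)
½mv₀² + mgh = ½mv² → v = √(v₀² + 2gh) = √(14² + 2×7.6×27) = 24.63 m/s = 88.65 km/h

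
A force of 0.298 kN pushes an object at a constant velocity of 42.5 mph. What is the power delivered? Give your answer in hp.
P = Fv = 298 N × 19 m/s = 5662 W = 7.593 hp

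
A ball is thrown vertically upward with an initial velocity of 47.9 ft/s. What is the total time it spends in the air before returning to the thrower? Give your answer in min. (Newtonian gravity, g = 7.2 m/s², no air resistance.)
t_total = 2v₀/g (with unit conversion) = 0.06759 min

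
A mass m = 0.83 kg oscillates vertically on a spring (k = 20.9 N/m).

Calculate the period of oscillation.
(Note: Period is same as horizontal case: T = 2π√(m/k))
T = 2π√(m/k) = 2π√(0.83/20.9) = 1.252 s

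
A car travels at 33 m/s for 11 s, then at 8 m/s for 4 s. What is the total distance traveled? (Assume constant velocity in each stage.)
d₁ = v₁t₁ = 33 × 11 = 363 m
d₂ = v₂t₂ = 8 × 4 = 32 m
d_total = 363 + 32 = 395 m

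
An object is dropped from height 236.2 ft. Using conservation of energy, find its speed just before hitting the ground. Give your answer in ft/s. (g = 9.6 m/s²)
mgh = ½mv² → v = √(2gh) = √(2×9.6×71.99) = 37.18 m/s = 122.0 ft/s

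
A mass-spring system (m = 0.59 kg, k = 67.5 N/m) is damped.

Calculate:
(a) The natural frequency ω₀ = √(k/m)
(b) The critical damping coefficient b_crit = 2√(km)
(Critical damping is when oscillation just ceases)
ω₀ = √(k/m) = √(67.5/0.59) = 10.7 rad/s
b_crit = 2√(km) = 2√(67.5×0.59) = 12.62 kg/s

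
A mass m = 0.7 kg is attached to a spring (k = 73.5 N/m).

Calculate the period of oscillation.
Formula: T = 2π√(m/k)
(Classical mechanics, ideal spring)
T = 2π√(m/k) = 2π√(0.7/73.5) = 0.6132 s; f = 1/T = 1.631 Hz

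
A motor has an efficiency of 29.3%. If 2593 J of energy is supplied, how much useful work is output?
W_out = η × W_in = 0.293 × 2593 = 759.75 J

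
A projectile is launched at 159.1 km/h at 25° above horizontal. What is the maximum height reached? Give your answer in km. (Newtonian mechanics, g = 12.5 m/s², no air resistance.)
H = v₀²sin²(θ)/(2g) (with unit conversion) = 0.01395 km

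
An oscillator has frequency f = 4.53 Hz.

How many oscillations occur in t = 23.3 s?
n = f×t = 4.53×23.3 = 105.5 oscillations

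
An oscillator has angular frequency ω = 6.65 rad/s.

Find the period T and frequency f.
T = 2π/ω = 2π/6.65 = 0.9448 s; f = ω/2π = 1.058 Hz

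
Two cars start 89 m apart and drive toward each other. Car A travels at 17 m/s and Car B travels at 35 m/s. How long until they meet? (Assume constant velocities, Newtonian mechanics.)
Combined speed: v_combined = 17 + 35 = 52 m/s
Time to meet: t = d/52 = 89/52 = 1.71 s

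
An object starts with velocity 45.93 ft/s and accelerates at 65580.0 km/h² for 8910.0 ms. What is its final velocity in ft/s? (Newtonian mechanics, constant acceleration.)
v = v₀ + at (with unit conversion) = 193.9 ft/s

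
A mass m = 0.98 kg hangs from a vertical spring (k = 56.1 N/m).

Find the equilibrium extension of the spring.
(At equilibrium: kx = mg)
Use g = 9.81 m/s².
x_eq = mg/k = 0.98×9.81/56.1 = 0.1714 m = 17.14 cm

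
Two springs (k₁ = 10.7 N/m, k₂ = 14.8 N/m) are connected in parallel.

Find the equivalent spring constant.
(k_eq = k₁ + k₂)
k_eq = k₁ + k₂ = 10.7 + 14.8 = 25.5 N/m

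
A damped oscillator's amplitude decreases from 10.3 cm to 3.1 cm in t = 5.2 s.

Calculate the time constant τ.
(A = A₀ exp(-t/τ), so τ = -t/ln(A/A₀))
A/A₀ = 3.1/10.3 = 0.301; ln(A/A₀) = -1.201
τ = −t/ln(A/A₀) = −5.2/-1.201 = 4.331 s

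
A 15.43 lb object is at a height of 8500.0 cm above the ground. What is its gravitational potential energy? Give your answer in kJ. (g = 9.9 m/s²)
PE = mgh = 6.999 kg × 9.9 m/s² × 85 m = 5890 J = 5.89 kJ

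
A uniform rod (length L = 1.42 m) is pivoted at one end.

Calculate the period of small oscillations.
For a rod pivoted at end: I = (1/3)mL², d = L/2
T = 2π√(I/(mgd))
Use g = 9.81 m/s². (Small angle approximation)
I/m = (1/3)L² = 0.6721 m²; d = L/2 = 0.71 m
T = 2π√(I/(mgd)) = 2π√(0.6721/(9.81×0.71)) = 1.952 s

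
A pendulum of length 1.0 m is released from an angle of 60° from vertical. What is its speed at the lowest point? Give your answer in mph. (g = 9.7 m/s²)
h = L(1 − cosθ) = 1.0×(1 − cos60°) = 0.5 m
v = √(2gh) = √(2×9.7×0.5) = 3.114 m/s = 6.967 mph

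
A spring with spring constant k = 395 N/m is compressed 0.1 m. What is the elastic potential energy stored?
PE = ½kx² = ½×395×0.1² = 1.975 J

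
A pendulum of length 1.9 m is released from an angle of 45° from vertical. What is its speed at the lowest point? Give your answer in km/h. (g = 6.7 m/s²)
h = L(1 − cosθ) = 1.9×(1 − cos45°) = 0.5565 m
v = √(2gh) = √(2×6.7×0.5565) = 2.731 m/s = 9.831 km/h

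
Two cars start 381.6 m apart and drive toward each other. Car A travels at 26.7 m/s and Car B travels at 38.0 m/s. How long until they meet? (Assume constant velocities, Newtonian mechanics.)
Combined speed: v_combined = 26.7 + 38.0 = 64.7 m/s
Time to meet: t = d/64.7 = 381.6/64.7 = 5.9 s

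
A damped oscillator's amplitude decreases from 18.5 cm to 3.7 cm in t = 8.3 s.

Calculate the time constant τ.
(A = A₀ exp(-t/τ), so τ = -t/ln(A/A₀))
A/A₀ = 3.7/18.5 = 0.2; ln(A/A₀) = -1.609
τ = −t/ln(A/A₀) = −8.3/-1.609 = 5.157 s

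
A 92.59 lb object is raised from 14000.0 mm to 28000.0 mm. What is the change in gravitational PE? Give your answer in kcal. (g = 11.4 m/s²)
ΔPE = mg(h₂ − h₁) = 42 kg × 11.4 m/s² × (28 − 14) m = 6703 J = 1.602 kcal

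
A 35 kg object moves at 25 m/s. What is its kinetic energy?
KE = ½mv² = ½×35×25² = 10937.5 J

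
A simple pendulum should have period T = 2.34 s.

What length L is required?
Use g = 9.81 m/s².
T = 2π√(L/g) → L = g(T/2π)² = 9.81×(2.34/2π)² = 1.361 m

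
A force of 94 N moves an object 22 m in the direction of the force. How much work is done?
W = Fd = 94×22 = 2068.0 J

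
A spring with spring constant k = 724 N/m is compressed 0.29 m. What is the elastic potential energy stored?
PE = ½kx² = ½×724×0.29² = 30.44 J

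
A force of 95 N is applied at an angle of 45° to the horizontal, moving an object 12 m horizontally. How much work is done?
W = Fd cosθ = 95×12×cos(45°) = 806.1 J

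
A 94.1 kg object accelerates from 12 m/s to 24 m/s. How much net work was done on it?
W_net = ΔKE = ½m(v₂² − v₁²) = ½×94.1×(24² − 12²) = 20325.6 J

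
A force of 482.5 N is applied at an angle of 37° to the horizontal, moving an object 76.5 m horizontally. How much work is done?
W = Fd cosθ = 482.5×76.5×cos(37°) = 29479.0 J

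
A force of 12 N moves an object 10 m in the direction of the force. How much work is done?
W = Fd = 12×10 = 120.0 J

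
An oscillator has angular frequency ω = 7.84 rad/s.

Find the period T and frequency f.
T = 2π/ω = 2π/7.84 = 0.8014 s; f = ω/2π = 1.248 Hz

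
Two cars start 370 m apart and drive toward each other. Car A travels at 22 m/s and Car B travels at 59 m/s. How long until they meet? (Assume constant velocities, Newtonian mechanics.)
Combined speed: v_combined = 22 + 59 = 81 m/s
Time to meet: t = d/81 = 370/81 = 4.57 s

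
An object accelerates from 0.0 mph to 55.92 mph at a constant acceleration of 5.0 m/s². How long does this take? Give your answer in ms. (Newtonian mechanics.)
t = (v - v₀)/a (with unit conversion) = 5000.0 ms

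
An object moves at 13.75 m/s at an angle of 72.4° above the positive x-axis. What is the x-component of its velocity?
vₓ = v cos(θ) = 13.75 × cos(72.4°) = 4.16 m/s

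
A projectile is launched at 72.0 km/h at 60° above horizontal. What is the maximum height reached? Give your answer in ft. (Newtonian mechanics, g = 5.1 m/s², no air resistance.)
H = v₀²sin²(θ)/(2g) (with unit conversion) = 96.5 ft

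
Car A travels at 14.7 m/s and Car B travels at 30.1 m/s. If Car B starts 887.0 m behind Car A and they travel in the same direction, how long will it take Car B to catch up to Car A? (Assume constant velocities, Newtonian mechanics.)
Relative speed: v_rel = 30.1 - 14.7 = 15.4 m/s
Time to catch: t = d₀/v_rel = 887.0/15.4 = 57.6 s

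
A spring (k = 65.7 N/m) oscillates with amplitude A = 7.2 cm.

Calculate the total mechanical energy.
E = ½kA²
E = ½kA² = ½×65.7×(0.072)² = 0.1703 J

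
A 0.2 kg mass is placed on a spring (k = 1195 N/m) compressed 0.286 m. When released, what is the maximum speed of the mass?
½kx² = ½mv² → v = x√(k/m) = 0.286×√(1195/0.2) = 22.11 m/s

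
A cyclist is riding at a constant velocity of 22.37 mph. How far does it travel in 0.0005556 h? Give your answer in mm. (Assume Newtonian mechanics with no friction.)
d = vt (with unit conversion) = 20000.0 mm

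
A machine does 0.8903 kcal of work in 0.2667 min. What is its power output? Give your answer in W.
P = W/t = 3725 J / 16 s = 232.8 W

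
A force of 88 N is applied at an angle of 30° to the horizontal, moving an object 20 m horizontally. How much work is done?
W = Fd cosθ = 88×20×cos(30°) = 1524.2 J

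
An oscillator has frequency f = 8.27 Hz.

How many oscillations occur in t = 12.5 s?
n = f×t = 8.27×12.5 = 103.4 oscillations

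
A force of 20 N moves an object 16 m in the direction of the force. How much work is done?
W = Fd = 20×16 = 320.0 J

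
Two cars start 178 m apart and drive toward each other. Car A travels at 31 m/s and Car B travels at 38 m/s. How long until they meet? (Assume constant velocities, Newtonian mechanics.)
Combined speed: v_combined = 31 + 38 = 69 m/s
Time to meet: t = d/69 = 178/69 = 2.58 s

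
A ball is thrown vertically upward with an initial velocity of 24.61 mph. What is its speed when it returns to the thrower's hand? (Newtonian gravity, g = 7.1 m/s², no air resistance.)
By conservation of energy, the ball returns at the same speed = 24.61 mph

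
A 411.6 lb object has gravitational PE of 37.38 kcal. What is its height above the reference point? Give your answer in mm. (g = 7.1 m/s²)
PE = mgh → h = PE/(mg) = 1.564e+05 J / (186.7 kg × 7.1 m/s²) = 118 m = 118000.0 mm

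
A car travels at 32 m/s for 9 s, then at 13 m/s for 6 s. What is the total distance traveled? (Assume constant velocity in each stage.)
d₁ = v₁t₁ = 32 × 9 = 288 m
d₂ = v₂t₂ = 13 × 6 = 78 m
d_total = 288 + 78 = 366 m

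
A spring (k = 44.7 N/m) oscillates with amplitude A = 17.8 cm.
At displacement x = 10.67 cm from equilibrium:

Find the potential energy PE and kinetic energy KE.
E_total = ½kA² = ½×44.7×(0.178)² = 0.7081 J
PE = ½kx² = ½×44.7×(0.1067)² = 0.2545 J
KE = E_total − PE = 0.4537 J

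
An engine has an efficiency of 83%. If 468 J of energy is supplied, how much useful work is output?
W_out = η × W_in = 0.83 × 468 = 388.44 J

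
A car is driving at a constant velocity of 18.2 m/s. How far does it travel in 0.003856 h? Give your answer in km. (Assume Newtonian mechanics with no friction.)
d = vt (with unit conversion) = 0.2526 km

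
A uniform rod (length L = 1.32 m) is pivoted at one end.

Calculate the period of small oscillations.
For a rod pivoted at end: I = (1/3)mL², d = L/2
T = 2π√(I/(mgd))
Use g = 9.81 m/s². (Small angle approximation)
I/m = (1/3)L² = 0.5808 m²; d = L/2 = 0.66 m
T = 2π√(I/(mgd)) = 2π√(0.5808/(9.81×0.66)) = 1.882 s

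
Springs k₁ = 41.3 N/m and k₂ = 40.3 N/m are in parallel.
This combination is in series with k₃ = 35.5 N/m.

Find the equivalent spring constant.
k₁₂ = k₁ + k₂ = 81.6 N/m (parallel)
1/k_eq = 1/k₁₂ + 1/k₃ → k_eq = 24.74 N/m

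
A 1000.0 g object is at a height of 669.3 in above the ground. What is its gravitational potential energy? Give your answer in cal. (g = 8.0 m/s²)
PE = mgh = 1 kg × 8.0 m/s² × 17 m = 136 J = 32.51 cal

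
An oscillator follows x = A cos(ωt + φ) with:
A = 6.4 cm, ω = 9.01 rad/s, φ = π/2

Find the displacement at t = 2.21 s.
x = A cos(ωt + φ) = 6.4×cos(9.01×2.21 + π/2) = -5.591 cm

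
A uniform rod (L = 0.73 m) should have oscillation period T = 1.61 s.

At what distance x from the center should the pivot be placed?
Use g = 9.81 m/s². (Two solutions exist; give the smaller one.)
T = 2π√((L²/12 + x²)/(gx)). Let c = T²g/(4π²) = 0.6441.
x² − cx + L²/12 = 0 → x = (c − √(c² − L²/3))/2 = 0.07852 m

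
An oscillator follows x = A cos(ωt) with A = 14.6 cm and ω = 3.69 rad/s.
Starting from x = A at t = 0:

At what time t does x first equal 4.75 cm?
cos(ωt) = x/A = 4.75/14.6 = 0.3253
ωt = arccos(0.3253) = 1.239 rad
t = 1.239/3.69 = 0.3359 s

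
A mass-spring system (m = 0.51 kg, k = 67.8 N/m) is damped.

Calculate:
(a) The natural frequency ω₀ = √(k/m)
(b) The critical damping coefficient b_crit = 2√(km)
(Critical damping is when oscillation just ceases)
ω₀ = √(k/m) = √(67.8/0.51) = 11.53 rad/s
b_crit = 2√(km) = 2√(67.8×0.51) = 11.76 kg/s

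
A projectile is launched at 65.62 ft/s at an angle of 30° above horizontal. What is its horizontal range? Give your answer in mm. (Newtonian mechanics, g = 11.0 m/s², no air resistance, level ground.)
R = v₀² sin(2θ) / g (with unit conversion) = 31490.0 mm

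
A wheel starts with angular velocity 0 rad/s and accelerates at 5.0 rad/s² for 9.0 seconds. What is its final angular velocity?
ω = ω₀ + αt = 0 + 5.0 × 9.0 = 45.0 rad/s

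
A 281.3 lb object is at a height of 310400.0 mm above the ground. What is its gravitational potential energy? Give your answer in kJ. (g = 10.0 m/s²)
PE = mgh = 127.6 kg × 10.0 m/s² × 310.4 m = 3.961e+05 J = 396.1 kJ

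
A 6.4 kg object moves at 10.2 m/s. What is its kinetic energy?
KE = ½mv² = ½×6.4×10.2² = 332.928 J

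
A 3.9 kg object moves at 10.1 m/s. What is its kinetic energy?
KE = ½mv² = ½×3.9×10.1² = 198.9195 J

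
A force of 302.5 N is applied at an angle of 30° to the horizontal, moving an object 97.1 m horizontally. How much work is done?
W = Fd cosθ = 302.5×97.1×cos(30°) = 25438.0 J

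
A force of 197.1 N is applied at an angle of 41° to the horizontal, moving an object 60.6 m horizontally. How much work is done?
W = Fd cosθ = 197.1×60.6×cos(41°) = 9014.4 J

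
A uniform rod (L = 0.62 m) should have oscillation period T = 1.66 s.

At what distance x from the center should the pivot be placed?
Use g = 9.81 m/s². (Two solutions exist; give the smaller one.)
T = 2π√((L²/12 + x²)/(gx)). Let c = T²g/(4π²) = 0.6847.
x² − cx + L²/12 = 0 → x = (c − √(c² − L²/3))/2 = 0.05051 m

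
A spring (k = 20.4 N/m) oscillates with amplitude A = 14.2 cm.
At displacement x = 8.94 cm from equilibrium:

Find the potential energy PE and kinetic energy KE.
E_total = ½kA² = ½×20.4×(0.142)² = 0.2057 J
PE = ½kx² = ½×20.4×(0.0894)² = 0.08152 J
KE = E_total − PE = 0.1242 J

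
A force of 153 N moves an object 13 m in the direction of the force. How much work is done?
W = Fd = 153×13 = 1989.0 J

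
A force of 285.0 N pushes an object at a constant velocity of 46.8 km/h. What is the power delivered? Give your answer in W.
P = Fv = 285 N × 13 m/s = 3705 W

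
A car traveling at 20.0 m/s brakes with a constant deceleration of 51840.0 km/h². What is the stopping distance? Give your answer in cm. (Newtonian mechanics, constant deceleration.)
d = v₀² / (2a) (with unit conversion) = 5000.0 cm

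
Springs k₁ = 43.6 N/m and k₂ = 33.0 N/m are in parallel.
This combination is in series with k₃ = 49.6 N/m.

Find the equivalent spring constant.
k₁₂ = k₁ + k₂ = 76.6 N/m (parallel)
1/k_eq = 1/k₁₂ + 1/k₃ → k_eq = 30.11 N/m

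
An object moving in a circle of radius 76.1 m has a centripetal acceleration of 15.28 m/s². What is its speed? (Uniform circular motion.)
v = √(a_c × r) = √(15.28 × 76.1) = 34.1 m/s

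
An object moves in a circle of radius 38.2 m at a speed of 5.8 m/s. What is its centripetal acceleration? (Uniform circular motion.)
a_c = v²/r = 5.8²/38.2 = 33.64/38.2 = 0.88 m/s²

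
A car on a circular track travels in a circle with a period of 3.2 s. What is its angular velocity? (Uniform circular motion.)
ω = 2π/T = 2π/3.2 = 1.9635 rad/s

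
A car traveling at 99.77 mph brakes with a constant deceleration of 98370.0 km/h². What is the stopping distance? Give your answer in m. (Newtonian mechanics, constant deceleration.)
d = v₀² / (2a) (with unit conversion) = 131.0 m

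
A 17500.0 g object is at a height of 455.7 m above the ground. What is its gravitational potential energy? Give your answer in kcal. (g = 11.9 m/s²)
PE = mgh = 17.5 kg × 11.9 m/s² × 455.7 m = 9.49e+04 J = 22.68 kcal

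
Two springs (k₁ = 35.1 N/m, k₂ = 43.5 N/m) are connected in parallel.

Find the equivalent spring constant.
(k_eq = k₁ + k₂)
k_eq = k₁ + k₂ = 35.1 + 43.5 = 78.6 N/m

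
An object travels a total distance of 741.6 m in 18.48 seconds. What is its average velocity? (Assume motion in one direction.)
v_avg = Δd / Δt = 741.6 / 18.48 = 40.13 m/s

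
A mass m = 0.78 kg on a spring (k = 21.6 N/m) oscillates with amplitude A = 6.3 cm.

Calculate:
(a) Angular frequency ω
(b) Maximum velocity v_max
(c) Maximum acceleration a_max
ω = √(k/m) = √(21.6/0.78) = 5.262 rad/s
v_max = ωA = 5.262×0.063 = 0.3315 m/s
a_max = ω²A = 5.262²×0.063 = 1.745 m/s²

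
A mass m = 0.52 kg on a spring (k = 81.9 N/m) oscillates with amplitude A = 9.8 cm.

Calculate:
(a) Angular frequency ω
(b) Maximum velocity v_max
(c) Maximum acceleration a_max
ω = √(k/m) = √(81.9/0.52) = 12.55 rad/s
v_max = ωA = 12.55×0.098 = 1.23 m/s
a_max = ω²A = 12.55²×0.098 = 15.43 m/s²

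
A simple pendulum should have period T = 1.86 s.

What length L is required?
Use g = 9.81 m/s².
T = 2π√(L/g) → L = g(T/2π)² = 9.81×(1.86/2π)² = 0.8597 m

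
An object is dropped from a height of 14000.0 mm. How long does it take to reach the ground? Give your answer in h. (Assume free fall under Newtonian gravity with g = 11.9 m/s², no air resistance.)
t = √(2h/g) (with unit conversion) = 0.0004261 h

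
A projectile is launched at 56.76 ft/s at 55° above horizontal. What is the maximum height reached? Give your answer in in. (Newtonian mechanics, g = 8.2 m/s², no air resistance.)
H = v₀²sin²(θ)/(2g) (with unit conversion) = 482.1 in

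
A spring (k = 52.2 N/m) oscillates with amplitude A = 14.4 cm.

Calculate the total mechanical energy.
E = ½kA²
E = ½kA² = ½×52.2×(0.144)² = 0.5412 J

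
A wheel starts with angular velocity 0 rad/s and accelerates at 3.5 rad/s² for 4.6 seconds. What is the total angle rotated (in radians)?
θ = ω₀t + ½αt² = 0×4.6 + ½×3.5×4.6² = 37.03 rad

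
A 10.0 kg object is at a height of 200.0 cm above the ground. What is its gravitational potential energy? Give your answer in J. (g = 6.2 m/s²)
PE = mgh = 10 kg × 6.2 m/s² × 2 m = 124 J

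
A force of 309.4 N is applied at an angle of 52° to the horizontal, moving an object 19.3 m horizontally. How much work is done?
W = Fd cosθ = 309.4×19.3×cos(52°) = 3676.4 J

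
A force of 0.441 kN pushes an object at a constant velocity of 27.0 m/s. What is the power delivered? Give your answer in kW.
P = Fv = 441 N × 27 m/s = 1.191e+04 W = 11.91 kW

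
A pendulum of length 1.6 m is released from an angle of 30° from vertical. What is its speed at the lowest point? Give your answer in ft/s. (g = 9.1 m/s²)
h = L(1 − cosθ) = 1.6×(1 − cos30°) = 0.2144 m
v = √(2gh) = √(2×9.1×0.2144) = 1.975 m/s = 6.48 ft/s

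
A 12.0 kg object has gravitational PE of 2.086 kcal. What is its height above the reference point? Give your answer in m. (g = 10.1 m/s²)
PE = mgh → h = PE/(mg) = 8728 J / (12 kg × 10.1 m/s²) = 72.01 m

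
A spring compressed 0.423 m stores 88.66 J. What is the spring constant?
PE = ½kx² → k = 2PE/x² = 2×88.66/0.423² = 991.0 N/m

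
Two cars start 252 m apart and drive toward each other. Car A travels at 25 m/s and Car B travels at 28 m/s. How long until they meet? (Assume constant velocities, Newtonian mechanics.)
Combined speed: v_combined = 25 + 28 = 53 m/s
Time to meet: t = d/53 = 252/53 = 4.75 s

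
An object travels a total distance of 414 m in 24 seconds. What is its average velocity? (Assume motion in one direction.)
v_avg = Δd / Δt = 414 / 24 = 17.25 m/s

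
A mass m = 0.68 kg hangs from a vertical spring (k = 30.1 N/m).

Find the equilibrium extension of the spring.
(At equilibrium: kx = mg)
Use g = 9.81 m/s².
x_eq = mg/k = 0.68×9.81/30.1 = 0.2216 m = 22.16 cm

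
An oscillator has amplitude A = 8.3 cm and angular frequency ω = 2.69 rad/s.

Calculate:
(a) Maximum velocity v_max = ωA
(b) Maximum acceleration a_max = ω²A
v_max = ωA = 2.69×0.083 = 0.2233 m/s
a_max = ω²A = 2.69²×0.083 = 0.6006 m/s²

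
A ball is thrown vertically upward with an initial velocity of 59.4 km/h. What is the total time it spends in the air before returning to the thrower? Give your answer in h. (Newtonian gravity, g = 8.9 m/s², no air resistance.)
t_total = 2v₀/g (with unit conversion) = 0.00103 h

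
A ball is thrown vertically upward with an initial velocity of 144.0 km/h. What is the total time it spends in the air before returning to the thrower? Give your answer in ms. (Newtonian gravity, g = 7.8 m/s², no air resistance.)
t_total = 2v₀/g (with unit conversion) = 10260.0 ms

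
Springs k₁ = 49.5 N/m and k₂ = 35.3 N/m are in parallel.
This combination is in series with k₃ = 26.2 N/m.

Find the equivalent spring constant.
k₁₂ = k₁ + k₂ = 84.8 N/m (parallel)
1/k_eq = 1/k₁₂ + 1/k₃ → k_eq = 20.02 N/m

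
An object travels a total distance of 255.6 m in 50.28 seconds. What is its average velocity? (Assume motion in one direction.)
v_avg = Δd / Δt = 255.6 / 50.28 = 5.08 m/s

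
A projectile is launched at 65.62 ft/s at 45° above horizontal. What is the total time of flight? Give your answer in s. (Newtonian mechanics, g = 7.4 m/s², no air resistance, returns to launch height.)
T = 2v₀sin(θ)/g (with unit conversion) = 3.822 s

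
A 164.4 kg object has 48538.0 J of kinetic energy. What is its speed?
KE = ½mv² → v = √(2KE/m) = √(2×48538.0/164.4) = 24.3 m/s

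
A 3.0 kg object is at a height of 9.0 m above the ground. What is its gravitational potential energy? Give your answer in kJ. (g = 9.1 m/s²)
PE = mgh = 3 kg × 9.1 m/s² × 9 m = 245.7 J = 0.2457 kJ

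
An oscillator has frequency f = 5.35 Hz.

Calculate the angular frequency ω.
ω = 2πf = 2π×5.35 = 33.62 rad/s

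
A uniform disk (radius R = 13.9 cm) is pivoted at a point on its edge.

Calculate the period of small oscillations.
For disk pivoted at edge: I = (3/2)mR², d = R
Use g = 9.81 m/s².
I/m = (3/2)R² = 0.02898 m²; d = R = 0.139 m
T = 2π√((3/2)R²/(gR)) = 2π√(3R/(2g)) = 0.916 s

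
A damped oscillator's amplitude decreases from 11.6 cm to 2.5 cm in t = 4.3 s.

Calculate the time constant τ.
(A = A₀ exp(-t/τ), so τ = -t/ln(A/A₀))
A/A₀ = 2.5/11.6 = 0.2155; ln(A/A₀) = -1.535
τ = −t/ln(A/A₀) = −4.3/-1.535 = 2.802 s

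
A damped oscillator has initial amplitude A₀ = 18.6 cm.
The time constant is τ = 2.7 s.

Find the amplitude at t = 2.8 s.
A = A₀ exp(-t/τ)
A = A₀ exp(−t/τ) = 18.6×exp(−2.8/2.7) = 6.594 cm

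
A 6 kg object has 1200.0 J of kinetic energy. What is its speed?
KE = ½mv² → v = √(2KE/m) = √(2×1200.0/6) = 20.0 m/s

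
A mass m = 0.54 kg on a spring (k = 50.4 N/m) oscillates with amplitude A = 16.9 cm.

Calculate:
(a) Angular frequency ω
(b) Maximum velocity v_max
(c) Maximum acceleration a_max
ω = √(k/m) = √(50.4/0.54) = 9.661 rad/s
v_max = ωA = 9.661×0.169 = 1.633 m/s
a_max = ω²A = 9.661²×0.169 = 15.77 m/s²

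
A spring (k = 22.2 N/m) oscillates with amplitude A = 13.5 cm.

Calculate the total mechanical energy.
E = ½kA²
E = ½kA² = ½×22.2×(0.135)² = 0.2023 J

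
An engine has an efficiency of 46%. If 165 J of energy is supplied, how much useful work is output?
W_out = η × W_in = 0.46 × 165 = 75.9 J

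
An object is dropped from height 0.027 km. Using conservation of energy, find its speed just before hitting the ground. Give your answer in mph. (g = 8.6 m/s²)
mgh = ½mv² → v = √(2gh) = √(2×8.6×27) = 21.55 m/s = 48.21 mph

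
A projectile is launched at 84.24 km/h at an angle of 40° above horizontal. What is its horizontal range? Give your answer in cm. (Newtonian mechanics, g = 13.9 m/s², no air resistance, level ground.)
R = v₀² sin(2θ) / g (with unit conversion) = 3879.0 cm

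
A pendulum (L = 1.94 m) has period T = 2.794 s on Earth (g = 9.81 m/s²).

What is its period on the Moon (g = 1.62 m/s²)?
T = 2π√(L/g), so T_moon/T_earth = √(g_earth/g_moon)
T_moon = 2π√(1.94/1.62) = 6.876 s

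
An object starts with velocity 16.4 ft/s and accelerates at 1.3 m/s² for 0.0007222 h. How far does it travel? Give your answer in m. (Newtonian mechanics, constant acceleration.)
d = v₀t + ½at² (with unit conversion) = 17.39 m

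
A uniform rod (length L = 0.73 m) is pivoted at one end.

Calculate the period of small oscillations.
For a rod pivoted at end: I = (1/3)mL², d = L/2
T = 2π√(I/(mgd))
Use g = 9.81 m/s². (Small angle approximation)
I/m = (1/3)L² = 0.1776 m²; d = L/2 = 0.365 m
T = 2π√(I/(mgd)) = 2π√(0.1776/(9.81×0.365)) = 1.399 s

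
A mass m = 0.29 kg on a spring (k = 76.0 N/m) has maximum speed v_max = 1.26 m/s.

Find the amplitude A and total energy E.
½mv²_max = ½kA² → A = v_max√(m/k) = 1.26×√(0.29/76.0) = 0.07783 m = 7.783 cm
E = ½mv²_max = ½×0.29×1.26² = 0.2302 J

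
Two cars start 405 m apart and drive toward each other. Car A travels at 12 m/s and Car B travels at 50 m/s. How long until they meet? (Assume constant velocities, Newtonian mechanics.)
Combined speed: v_combined = 12 + 50 = 62 m/s
Time to meet: t = d/62 = 405/62 = 6.53 s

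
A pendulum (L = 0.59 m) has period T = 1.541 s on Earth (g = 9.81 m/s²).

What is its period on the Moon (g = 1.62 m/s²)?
T = 2π√(L/g), so T_moon/T_earth = √(g_earth/g_moon)
T_moon = 2π√(0.59/1.62) = 3.792 s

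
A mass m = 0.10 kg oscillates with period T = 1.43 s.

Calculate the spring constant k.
T = 2π√(m/k) → k = m(2π/T)² = 0.1×(2π/1.43)² = 1.931 N/m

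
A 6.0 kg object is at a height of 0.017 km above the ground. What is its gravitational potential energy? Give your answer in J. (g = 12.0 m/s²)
PE = mgh = 6 kg × 12.0 m/s² × 17 m = 1224 J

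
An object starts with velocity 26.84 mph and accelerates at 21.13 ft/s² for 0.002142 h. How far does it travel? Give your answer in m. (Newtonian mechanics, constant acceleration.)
d = v₀t + ½at² (with unit conversion) = 284.0 m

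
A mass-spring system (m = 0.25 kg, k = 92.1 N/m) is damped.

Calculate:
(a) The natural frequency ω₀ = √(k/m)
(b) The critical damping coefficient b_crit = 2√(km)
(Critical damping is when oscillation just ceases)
ω₀ = √(k/m) = √(92.1/0.25) = 19.19 rad/s
b_crit = 2√(km) = 2√(92.1×0.25) = 9.597 kg/s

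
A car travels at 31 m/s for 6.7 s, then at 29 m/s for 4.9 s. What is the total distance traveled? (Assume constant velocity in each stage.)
d₁ = v₁t₁ = 31 × 6.7 = 207.7 m
d₂ = v₂t₂ = 29 × 4.9 = 142.1 m
d_total = 207.7 + 142.1 = 349.8 m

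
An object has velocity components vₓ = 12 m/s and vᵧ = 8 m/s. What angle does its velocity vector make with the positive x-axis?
θ = arctan(vᵧ/vₓ) = arctan(8/12) = 33.69°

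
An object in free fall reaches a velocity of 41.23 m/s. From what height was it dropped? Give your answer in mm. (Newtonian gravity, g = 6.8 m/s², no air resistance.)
h = v²/(2g) (with unit conversion) = 125000.0 mm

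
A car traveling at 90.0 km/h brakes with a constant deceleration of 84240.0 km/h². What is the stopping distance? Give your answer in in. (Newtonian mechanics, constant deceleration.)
d = v₀² / (2a) (with unit conversion) = 1893.0 in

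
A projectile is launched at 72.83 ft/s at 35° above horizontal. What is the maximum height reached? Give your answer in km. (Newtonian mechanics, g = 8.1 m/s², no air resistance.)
H = v₀²sin²(θ)/(2g) (with unit conversion) = 0.01001 km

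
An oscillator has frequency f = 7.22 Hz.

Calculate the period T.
T = 1/f = 1/7.22 = 0.1385 s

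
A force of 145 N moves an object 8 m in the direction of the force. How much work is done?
W = Fd = 145×8 = 1160.0 J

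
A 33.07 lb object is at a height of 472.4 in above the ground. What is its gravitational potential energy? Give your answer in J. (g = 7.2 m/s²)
PE = mgh = 15 kg × 7.2 m/s² × 12 m = 1296 J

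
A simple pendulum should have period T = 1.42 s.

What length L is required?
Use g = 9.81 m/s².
T = 2π√(L/g) → L = g(T/2π)² = 9.81×(1.42/2π)² = 0.5011 m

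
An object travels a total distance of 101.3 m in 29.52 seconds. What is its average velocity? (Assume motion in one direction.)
v_avg = Δd / Δt = 101.3 / 29.52 = 3.43 m/s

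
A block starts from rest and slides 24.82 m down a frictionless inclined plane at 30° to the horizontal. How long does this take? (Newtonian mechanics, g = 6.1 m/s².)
a = g sin(θ) = 6.1 × sin(30°) = 3.05 m/s²
t = √(2d/a) = √(2 × 24.82 / 3.05) = 4.03 s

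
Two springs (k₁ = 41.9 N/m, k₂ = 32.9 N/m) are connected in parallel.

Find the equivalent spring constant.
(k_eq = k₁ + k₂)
k_eq = k₁ + k₂ = 41.9 + 32.9 = 74.8 N/m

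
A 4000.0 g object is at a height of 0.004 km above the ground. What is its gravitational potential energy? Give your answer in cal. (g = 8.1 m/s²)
PE = mgh = 4 kg × 8.1 m/s² × 4 m = 129.6 J = 30.98 cal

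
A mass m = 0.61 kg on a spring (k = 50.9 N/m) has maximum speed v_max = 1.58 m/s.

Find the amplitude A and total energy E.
½mv²_max = ½kA² → A = v_max√(m/k) = 1.58×√(0.61/50.9) = 0.173 m = 17.3 cm
E = ½mv²_max = ½×0.61×1.58² = 0.7614 J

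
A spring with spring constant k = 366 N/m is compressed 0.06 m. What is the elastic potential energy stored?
PE = ½kx² = ½×366×0.06² = 0.6588 J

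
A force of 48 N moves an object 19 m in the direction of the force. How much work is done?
W = Fd = 48×19 = 912.0 J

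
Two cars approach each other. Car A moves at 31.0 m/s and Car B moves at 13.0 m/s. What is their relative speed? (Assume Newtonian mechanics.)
v_rel = v_A + v_B = 31.0 + 13.0 = 44.0 m/s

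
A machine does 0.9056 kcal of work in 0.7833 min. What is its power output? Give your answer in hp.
P = W/t = 3789 J / 47 s = 80.62 W = 0.1081 hp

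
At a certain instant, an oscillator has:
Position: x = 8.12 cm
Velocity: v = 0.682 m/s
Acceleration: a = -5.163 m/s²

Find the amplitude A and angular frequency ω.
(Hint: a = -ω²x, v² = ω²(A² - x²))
a = −ω²x → ω = √(|a|/x) = √(5.163/0.0812) = 7.974 rad/s
v² = ω²(A² − x²) → A = √(x² + v²/ω²) = √(0.0812² + 0.682²/7.974²) = 0.1179 m = 11.79 cm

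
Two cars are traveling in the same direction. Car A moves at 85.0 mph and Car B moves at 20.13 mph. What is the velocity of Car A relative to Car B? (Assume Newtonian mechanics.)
v_rel = v_A - v_B = 85.0 - 20.13 = 64.87 mph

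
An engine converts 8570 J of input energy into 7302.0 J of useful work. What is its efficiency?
η = W_out/W_in = 7302.0/8570 = 0.852 = 85.2%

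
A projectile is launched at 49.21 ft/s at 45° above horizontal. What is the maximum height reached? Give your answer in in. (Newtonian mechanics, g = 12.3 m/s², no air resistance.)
H = v₀²sin²(θ)/(2g) (with unit conversion) = 180.0 in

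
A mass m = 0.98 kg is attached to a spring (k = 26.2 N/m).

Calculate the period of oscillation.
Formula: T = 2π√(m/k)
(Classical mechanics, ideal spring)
T = 2π√(m/k) = 2π√(0.98/26.2) = 1.215 s; f = 1/T = 0.8229 Hz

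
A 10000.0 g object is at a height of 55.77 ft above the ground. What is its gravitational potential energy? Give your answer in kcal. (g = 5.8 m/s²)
PE = mgh = 10 kg × 5.8 m/s² × 17 m = 985.9 J = 0.2356 kcal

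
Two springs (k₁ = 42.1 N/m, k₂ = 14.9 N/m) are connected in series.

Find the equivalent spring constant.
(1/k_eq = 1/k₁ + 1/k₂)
1/k_eq = 1/42.1 + 1/14.9 = 0.090867; k_eq = 11.01 N/m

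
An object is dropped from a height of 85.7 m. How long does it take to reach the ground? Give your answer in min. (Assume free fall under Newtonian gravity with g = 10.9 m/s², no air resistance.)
t = √(2h/g) (with unit conversion) = 0.06609 min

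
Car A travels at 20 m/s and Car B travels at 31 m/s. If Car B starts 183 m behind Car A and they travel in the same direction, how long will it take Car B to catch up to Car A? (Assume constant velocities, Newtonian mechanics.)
Relative speed: v_rel = 31 - 20 = 11 m/s
Time to catch: t = d₀/v_rel = 183/11 = 16.64 s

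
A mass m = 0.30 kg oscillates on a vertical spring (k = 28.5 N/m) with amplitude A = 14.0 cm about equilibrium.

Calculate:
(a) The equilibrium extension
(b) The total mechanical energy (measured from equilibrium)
x_eq = mg/k = 0.3×9.81/28.5 = 0.1033 m = 10.33 cm
E = ½kA² = ½×28.5×(0.14)² = 0.2793 J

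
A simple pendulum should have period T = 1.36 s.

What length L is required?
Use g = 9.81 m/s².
T = 2π√(L/g) → L = g(T/2π)² = 9.81×(1.36/2π)² = 0.4596 m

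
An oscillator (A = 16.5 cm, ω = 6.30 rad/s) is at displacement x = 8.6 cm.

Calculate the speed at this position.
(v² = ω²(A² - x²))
v = ω√(A² − x²) = 6.3×√(0.165² − 0.086²) = 0.8871 m/s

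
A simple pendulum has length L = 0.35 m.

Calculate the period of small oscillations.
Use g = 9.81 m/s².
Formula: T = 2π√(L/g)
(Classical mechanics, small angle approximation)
T = 2π√(L/g) = 2π√(0.35/9.81) = 1.187 s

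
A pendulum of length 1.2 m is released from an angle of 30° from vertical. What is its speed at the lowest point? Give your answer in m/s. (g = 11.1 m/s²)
h = L(1 − cosθ) = 1.2×(1 − cos30°) = 0.1608 m
v = √(2gh) = √(2×11.1×0.1608) = 1.889 m/s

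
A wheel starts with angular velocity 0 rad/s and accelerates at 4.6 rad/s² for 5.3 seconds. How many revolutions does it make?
θ = ω₀t + ½αt² = 0×5.3 + ½×4.6×5.3² = 64.61 rad
Revolutions = θ/(2π) = 64.61/(2π) = 10.28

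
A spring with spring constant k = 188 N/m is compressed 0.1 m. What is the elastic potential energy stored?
PE = ½kx² = ½×188×0.1² = 0.94 J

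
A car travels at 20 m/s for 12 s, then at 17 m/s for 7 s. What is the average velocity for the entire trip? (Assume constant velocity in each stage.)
d₁ = v₁t₁ = 20 × 12 = 240 m
d₂ = v₂t₂ = 17 × 7 = 119 m
d_total = 359 m, t_total = 19 s
v_avg = d_total/t_total = 359/19 = 18.89 m/s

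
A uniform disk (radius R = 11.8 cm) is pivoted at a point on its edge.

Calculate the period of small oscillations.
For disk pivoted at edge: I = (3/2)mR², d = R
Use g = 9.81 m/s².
I/m = (3/2)R² = 0.02089 m²; d = R = 0.118 m
T = 2π√((3/2)R²/(gR)) = 2π√(3R/(2g)) = 0.844 s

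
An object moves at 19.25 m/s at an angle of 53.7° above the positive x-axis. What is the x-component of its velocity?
vₓ = v cos(θ) = 19.25 × cos(53.7°) = 11.4 m/s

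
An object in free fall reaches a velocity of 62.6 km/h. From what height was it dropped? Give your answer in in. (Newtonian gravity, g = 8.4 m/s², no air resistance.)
h = v²/(2g) (with unit conversion) = 708.6 in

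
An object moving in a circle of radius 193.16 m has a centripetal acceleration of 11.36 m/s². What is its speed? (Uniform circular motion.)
v = √(a_c × r) = √(11.36 × 193.16) = 46.84 m/s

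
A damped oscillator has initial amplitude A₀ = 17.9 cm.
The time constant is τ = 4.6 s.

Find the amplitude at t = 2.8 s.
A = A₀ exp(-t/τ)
A = A₀ exp(−t/τ) = 17.9×exp(−2.8/4.6) = 9.739 cm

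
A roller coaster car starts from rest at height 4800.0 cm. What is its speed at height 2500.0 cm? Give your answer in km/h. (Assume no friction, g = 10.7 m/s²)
mgh₁ = ½mv₂² + mgh₂ → v₂ = √(2g(h₁−h₂)) = √(2×10.7×(48−25)) = 22.19 m/s = 79.87 km/h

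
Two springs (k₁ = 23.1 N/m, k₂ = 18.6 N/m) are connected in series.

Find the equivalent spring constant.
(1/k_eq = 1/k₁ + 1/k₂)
1/k_eq = 1/23.1 + 1/18.6 = 0.097053; k_eq = 10.3 N/m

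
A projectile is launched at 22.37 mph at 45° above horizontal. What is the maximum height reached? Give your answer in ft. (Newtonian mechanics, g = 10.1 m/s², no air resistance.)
H = v₀²sin²(θ)/(2g) (with unit conversion) = 8.121 ft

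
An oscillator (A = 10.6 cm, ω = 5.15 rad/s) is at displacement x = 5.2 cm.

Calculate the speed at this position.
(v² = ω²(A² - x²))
v = ω√(A² − x²) = 5.15×√(0.106² − 0.052²) = 0.4757 m/s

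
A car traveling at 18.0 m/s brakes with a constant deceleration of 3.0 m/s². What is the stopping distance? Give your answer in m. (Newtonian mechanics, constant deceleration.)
d = v₀² / (2a) = 54.0 m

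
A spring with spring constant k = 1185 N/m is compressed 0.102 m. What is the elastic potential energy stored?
PE = ½kx² = ½×1185×0.102² = 6.164 J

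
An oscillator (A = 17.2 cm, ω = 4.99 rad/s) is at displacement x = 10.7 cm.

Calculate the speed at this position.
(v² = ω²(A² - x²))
v = ω√(A² − x²) = 4.99×√(0.172² − 0.107²) = 0.672 m/s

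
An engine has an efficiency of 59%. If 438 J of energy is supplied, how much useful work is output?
W_out = η × W_in = 0.59 × 438 = 258.42 J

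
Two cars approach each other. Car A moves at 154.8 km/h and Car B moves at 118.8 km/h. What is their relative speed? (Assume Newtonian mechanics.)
v_rel = v_A + v_B = 154.8 + 118.8 = 273.6 km/h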